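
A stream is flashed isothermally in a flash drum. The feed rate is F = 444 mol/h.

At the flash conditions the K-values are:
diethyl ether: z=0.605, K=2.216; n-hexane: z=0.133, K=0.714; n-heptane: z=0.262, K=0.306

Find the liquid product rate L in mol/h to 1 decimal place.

Rachford–Rice: g(ψ) = Σ zᵢ(Kᵢ−1)/(1+ψ(Kᵢ−1)) = 0.
Check two-phase: ΣzᵢKᵢ = 1.516 > 1 and Σzᵢ/Kᵢ = 1.315 > 1, so g(0) = 0.516 > 0 and g(1) = -0.315 < 0.
Newton iteration, ψ⁰ = 0.5:
  ψ = 0.500: g = 0.1347, g' = -0.657 → ψ = 0.705
  ψ = 0.705: g = -0.0076, g' = -0.760 → ψ = 0.695
Converged at ψ = 0.695.
Then V = ψ·F = 0.6950·444 = 308.6 mol/h and L = F − V = 135.4 mol/h.

L = 135.4 mol/h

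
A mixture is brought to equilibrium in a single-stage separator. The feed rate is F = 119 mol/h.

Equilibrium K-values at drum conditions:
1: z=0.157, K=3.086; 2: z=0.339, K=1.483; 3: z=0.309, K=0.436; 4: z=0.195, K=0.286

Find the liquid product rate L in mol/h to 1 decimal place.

Let β = V/F and solve Σ zᵢ(Kᵢ−1)/(1+β(Kᵢ−1)) = 0.
g(0) = ΣzᵢKᵢ − 1 = 0.178 and g(1) = 1 − Σzᵢ/Kᵢ = -0.670, so a root lies in (0, 1).
Newton iteration, β⁰ = 0.59:
  β = 0.590: g = -0.2275, g' = -0.703 → β = 0.266
  β = 0.266: g = -0.0213, g' = -0.632 → β = 0.232
  β = 0.232: g = 0.0002, g' = -0.647 → β = 0.233
Converged at β = 0.233.
Then V = β·F = 0.2328·119 = 27.7 mol/h and L = F − V = 91.3 mol/h.

L = 91.3 mol/h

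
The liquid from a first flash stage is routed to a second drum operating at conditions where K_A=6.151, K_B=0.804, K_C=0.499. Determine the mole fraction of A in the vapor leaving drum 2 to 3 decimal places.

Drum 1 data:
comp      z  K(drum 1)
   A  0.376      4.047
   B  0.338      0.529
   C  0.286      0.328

y_A (drum 2) = 0.394

Drum 1:
Rachford–Rice: g(ψ₁) = Σ zᵢ(Kᵢ−1)/(1+ψ₁(Kᵢ−1)) = 0.
g(0) = ΣzᵢKᵢ − 1 = 0.794 and g(1) = 1 − Σzᵢ/Kᵢ = -0.604, so a root lies in (0, 1).
Iterate (Newton) starting at ψ₁ = 0.5:
  ψ₁ = 0.500: g = -0.0437, g' = -0.969 → ψ₁ = 0.455
  ψ₁ = 0.455: g = 0.0007, g' = -1.002 → ψ₁ = 0.456
Converged at ψ₁ = 0.456.
Drum-1 compositions:
  A: x = 0.157, y = 0.637
  B: x = 0.430, y = 0.228
  C: x = 0.412, y = 0.135
Drum-2 feed = drum-1 liquid: z₂ = (0.1574, 0.4304, 0.4122).
Drum 2:
Newton–Raphson from ψ₂ = 0.5:
  ψ₂ = 0.500: g = -0.1422, g' = -0.531 → ψ₂ = 0.232
  ψ₂ = 0.232: g = 0.0472, g' = -1.017 → ψ₂ = 0.279
  ψ₂ = 0.279: g = 0.0038, g' = -0.863 → ψ₂ = 0.283
Converged at ψ₂ = 0.283.
  A: x = 0.064, y = 0.394
  B: x = 0.456, y = 0.366
  C: x = 0.480, y = 0.240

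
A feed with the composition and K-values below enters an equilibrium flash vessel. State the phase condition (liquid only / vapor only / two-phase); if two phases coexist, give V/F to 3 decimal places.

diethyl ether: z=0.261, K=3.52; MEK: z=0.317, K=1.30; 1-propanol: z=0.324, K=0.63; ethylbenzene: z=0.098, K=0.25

two-phase, V/F = 0.700

ΣzᵢKᵢ = 1.559; Σzᵢ/Kᵢ = 1.224.
Both exceed 1, so a two-phase solution exists.
Material balance + equilibrium reduce to Σ zᵢ(Kᵢ−1)/(1+ψ(Kᵢ−1)) = 0.
Iterate (Newton) starting at ψ = 0.66:
  ψ = 0.660: g = 0.0222, g' = -0.547 → ψ = 0.701
  ψ = 0.701: g = -0.0003, g' = -0.562 → ψ = 0.700
Converged at ψ = 0.700.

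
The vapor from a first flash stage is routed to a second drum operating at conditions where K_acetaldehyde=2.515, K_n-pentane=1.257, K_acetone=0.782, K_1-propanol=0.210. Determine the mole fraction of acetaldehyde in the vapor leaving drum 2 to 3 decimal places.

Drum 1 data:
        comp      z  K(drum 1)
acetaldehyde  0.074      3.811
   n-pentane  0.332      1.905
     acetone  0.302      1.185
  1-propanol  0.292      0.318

y_acetaldehyde (drum 2) = 0.201

Drum 1:
Material balance + equilibrium reduce to Σ zᵢ(Kᵢ−1)/(1+ψ₁(Kᵢ−1)) = 0.
g(0) = ΣzᵢKᵢ − 1 = 0.365 and g(1) = 1 − Σzᵢ/Kᵢ = -0.367, so a root lies in (0, 1).
Newton iteration, ψ₁⁰ = 0.45:
  ψ₁ = 0.450: g = 0.0696, g' = -0.543 → ψ₁ = 0.578
  ψ₁ = 0.578: g = -0.0019, g' = -0.581 → ψ₁ = 0.575
Converged at ψ₁ = 0.575.
Drum-1 compositions:
  acetaldehyde: x = 0.028, y = 0.108
  n-pentane: x = 0.218, y = 0.416
  acetone: x = 0.273, y = 0.323
  1-propanol: x = 0.480, y = 0.153
Drum-2 feed = drum-1 vapor: z₂ = (0.1078, 0.4160, 0.3235, 0.1528).
Drum 2:
Newton iteration, ψ₂⁰ = 0.42:
  ψ₂ = 0.420: g = -0.0619, g' = -0.347 → ψ₂ = 0.241
  ψ₂ = 0.241: g = -0.0033, g' = -0.320 → ψ₂ = 0.231
Converged at ψ₂ = 0.231.
  acetaldehyde: x = 0.080, y = 0.201
  n-pentane: x = 0.393, y = 0.494
  acetone: x = 0.341, y = 0.266
  1-propanol: x = 0.187, y = 0.039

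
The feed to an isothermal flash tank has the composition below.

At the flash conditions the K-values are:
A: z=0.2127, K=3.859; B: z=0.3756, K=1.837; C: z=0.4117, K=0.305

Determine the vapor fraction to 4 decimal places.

ψ = 0.5373

Rachford–Rice: g(ψ) = Σ zᵢ(Kᵢ−1)/(1+ψ(Kᵢ−1)) = 0.
Check two-phase: ΣzᵢKᵢ = 1.6364 > 1 and Σzᵢ/Kᵢ = 1.6094 > 1, so g(0) = 0.6364 > 0 and g(1) = -0.6094 < 0.
Iterate (Newton) starting at ψ = 0.5:
  ψ = 0.5000: g = 0.03341, g' = -0.8924 → ψ = 0.5374
  ψ = 0.5374: g = -0.00016, g' = -0.9021 → ψ = 0.5373
Converged at ψ = 0.5373.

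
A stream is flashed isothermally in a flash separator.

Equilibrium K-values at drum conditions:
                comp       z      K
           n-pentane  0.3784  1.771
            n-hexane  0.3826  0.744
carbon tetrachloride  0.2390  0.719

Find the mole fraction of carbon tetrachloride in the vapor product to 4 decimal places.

y_carbon tetrachloride = 0.2079

Rachford–Rice: g(β) = Σ zᵢ(Kᵢ−1)/(1+β(Kᵢ−1)) = 0.
Check two-phase: ΣzᵢKᵢ = 1.1266 > 1 and Σzᵢ/Kᵢ = 1.0603 > 1, so g(0) = 0.1266 > 0 and g(1) = -0.0603 < 0.
Newton iteration, β⁰ = 0.57:
  β = 0.5700: g = 0.00803, g' = -0.1697 → β = 0.6173
  β = 0.6173: g = 0.00008, g' = -0.1663 → β = 0.6178
Converged at β = 0.6178.
Compositions from xᵢ = zᵢ/(1+β(Kᵢ−1)), yᵢ = Kᵢxᵢ:
  n-pentane: x = 0.2563, y = 0.4539
  n-hexane: x = 0.4545, y = 0.3381
  carbon tetrachloride: x = 0.2892, y = 0.2079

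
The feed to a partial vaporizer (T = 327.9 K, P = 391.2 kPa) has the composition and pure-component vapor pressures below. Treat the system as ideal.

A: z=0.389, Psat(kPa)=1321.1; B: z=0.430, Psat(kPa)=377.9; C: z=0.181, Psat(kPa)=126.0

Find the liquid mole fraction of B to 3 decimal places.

Raoult's law: Kᵢ = Pᵢˢᵃᵗ/P = Pᵢˢᵃᵗ/391.2.
  K_A = 1321.1/391.2 = 3.37704, K_B = 377.9/391.2 = 0.96600, K_C = 126.0/391.2 = 0.32209
Iterate (Newton) starting at ψ = 0.5:
  ψ = 0.500: g = 0.2220, g' = -0.650 → ψ = 0.842
  ψ = 0.842: g = 0.0074, g' = -0.696 → ψ = 0.852
Converged at ψ = 0.852.
Compositions from xᵢ = zᵢ/(1+ψ(Kᵢ−1)), yᵢ = Kᵢxᵢ:
  A: x = 0.129, y = 0.434
  B: x = 0.443, y = 0.428
  C: x = 0.429, y = 0.138

x_B = 0.443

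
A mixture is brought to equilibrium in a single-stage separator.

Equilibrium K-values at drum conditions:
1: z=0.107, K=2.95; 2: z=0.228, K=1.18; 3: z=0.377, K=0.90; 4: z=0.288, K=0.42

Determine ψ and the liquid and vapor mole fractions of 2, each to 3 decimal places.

Material balance + equilibrium reduce to Σ zᵢ(Kᵢ−1)/(1+ψ(Kᵢ−1)) = 0.
Feasibility: ΣzᵢKᵢ = 1.045, Σzᵢ/Kᵢ = 1.334 — both > 1, two phases present.
Newton iteration, ψ⁰ = 0.39:
  ψ = 0.390: g = -0.0982, g' = -0.304 → ψ = 0.066
  ψ = 0.066: g = 0.0136, g' = -0.435 → ψ = 0.098
  ψ = 0.098: g = 0.0004, g' = -0.407 → ψ = 0.099
Converged at ψ = 0.099.
Compositions from xᵢ = zᵢ/(1+ψ(Kᵢ−1)), yᵢ = Kᵢxᵢ:
  1: x = 0.090, y = 0.265
  2: x = 0.224, y = 0.264
  3: x = 0.381, y = 0.343
  4: x = 0.306, y = 0.128

ψ = 0.099, x_2 = 0.224, y_2 = 0.264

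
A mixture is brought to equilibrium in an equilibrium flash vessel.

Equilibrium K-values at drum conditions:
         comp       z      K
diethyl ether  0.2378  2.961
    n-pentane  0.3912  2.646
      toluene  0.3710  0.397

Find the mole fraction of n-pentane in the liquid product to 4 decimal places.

x_n-pentane = 0.1651

Material balance + equilibrium reduce to Σ zᵢ(Kᵢ−1)/(1+V/F(Kᵢ−1)) = 0.
Check two-phase: ΣzᵢKᵢ = 1.8865 > 1 and Σzᵢ/Kᵢ = 1.1627 > 1, so g(0) = 0.8865 > 0 and g(1) = -0.1627 < 0.
Newton iteration, V/F⁰ = 0.62:
  V/F = 0.6200: g = 0.17185, g' = -0.7900 → V/F = 0.8375
  V/F = 0.8375: g = -0.00479, g' = -0.8689 → V/F = 0.8320
Converged at V/F = 0.8320.
Compositions from xᵢ = zᵢ/(1+V/F(Kᵢ−1)), yᵢ = Kᵢxᵢ:
  diethyl ether: x = 0.0904, y = 0.2676
  n-pentane: x = 0.1651, y = 0.4369
  toluene: x = 0.7445, y = 0.2956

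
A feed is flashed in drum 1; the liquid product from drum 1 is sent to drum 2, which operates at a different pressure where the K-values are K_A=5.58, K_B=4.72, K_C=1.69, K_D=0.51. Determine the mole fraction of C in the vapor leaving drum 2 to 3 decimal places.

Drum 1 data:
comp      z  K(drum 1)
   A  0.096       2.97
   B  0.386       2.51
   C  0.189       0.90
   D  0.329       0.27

y_C (drum 2) = 0.234

Drum 1:
Material balance + equilibrium reduce to Σ zᵢ(Kᵢ−1)/(1+ψ₁(Kᵢ−1)) = 0.
Check two-phase: ΣzᵢKᵢ = 1.513 > 1 and Σzᵢ/Kᵢ = 1.615 > 1, so g(0) = 0.513 > 0 and g(1) = -0.615 < 0.
Iterate (Newton) starting at ψ₁ = 0.5:
  ψ₁ = 0.500: g = 0.0293, g' = -0.817 → ψ₁ = 0.536
Converged at ψ₁ = 0.536.
Drum-1 compositions:
  A: x = 0.047, y = 0.139
  B: x = 0.213, y = 0.536
  C: x = 0.200, y = 0.180
  D: x = 0.540, y = 0.146
Drum-2 feed = drum-1 liquid: z₂ = (0.0467, 0.2134, 0.1997, 0.5402).
Drum 2:
Iterate (Newton) starting at ψ₂ = 0.53:
  ψ₂ = 0.530: g = 0.0730, g' = -0.706 → ψ₂ = 0.633
  ψ₂ = 0.633: g = 0.0035, g' = -0.645 → ψ₂ = 0.639
Converged at ψ₂ = 0.639.
  A: x = 0.012, y = 0.066
  B: x = 0.063, y = 0.298
  C: x = 0.139, y = 0.234
  D: x = 0.786, y = 0.401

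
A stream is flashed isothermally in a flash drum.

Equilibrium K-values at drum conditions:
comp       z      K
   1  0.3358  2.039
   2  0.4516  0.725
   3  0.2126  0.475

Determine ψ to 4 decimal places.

Iterate (Newton) starting at ψ = 0.48:
  ψ = 0.4800: g = -0.05950, g' = -0.3114 → ψ = 0.2890
  ψ = 0.2890: g = 0.00185, g' = -0.3362 → ψ = 0.2945
Converged at ψ = 0.2945.

ψ = 0.2945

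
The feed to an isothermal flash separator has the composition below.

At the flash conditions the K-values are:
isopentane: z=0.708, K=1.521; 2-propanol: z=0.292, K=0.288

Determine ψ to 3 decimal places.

ψ = 0.434

Material balance + equilibrium reduce to Σ zᵢ(Kᵢ−1)/(1+ψ(Kᵢ−1)) = 0.
Check two-phase: ΣzᵢKᵢ = 1.161 > 1 and Σzᵢ/Kᵢ = 1.479 > 1, so g(0) = 0.161 > 0 and g(1) = -0.479 < 0.
Newton–Raphson from ψ = 0.39:
  ψ = 0.390: g = 0.0187, g' = -0.416 → ψ = 0.435
  ψ = 0.435: g = -0.0005, g' = -0.438 → ψ = 0.434
Converged at ψ = 0.434.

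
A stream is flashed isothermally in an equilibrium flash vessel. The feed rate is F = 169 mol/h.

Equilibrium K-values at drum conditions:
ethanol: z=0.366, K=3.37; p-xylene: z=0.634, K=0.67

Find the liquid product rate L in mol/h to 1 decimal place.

Material balance + equilibrium reduce to Σ zᵢ(Kᵢ−1)/(1+V/F(Kᵢ−1)) = 0.
g(0) = ΣzᵢKᵢ − 1 = 0.658 and g(1) = 1 − Σzᵢ/Kᵢ = -0.055, so a root lies in (0, 1).
Newton–Raphson from V/F = 0.38:
  V/F = 0.380: g = 0.2172, g' = -0.659 → V/F = 0.709
  V/F = 0.709: g = 0.0504, g' = -0.404 → V/F = 0.834
  V/F = 0.834: g = 0.0027, g' = -0.363 → V/F = 0.842
Converged at V/F = 0.842.
Then V = V/F·F = 0.8416·169 = 142.2 mol/h and L = F − V = 26.8 mol/h.

L = 26.8 mol/h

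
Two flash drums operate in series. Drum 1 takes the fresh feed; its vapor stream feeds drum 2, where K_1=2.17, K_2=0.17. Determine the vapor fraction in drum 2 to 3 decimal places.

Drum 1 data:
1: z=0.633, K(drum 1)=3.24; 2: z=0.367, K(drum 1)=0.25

Drum 1:
Rachford–Rice: g(ψ₁) = Σ zᵢ(Kᵢ−1)/(1+ψ₁(Kᵢ−1)) = 0.
Feasibility: ΣzᵢKᵢ = 2.143, Σzᵢ/Kᵢ = 1.663 — both > 1, two phases present.
Binary case is linear: z₁(K₁−1)(1+ψ₁(K₂−1)) + z₂(K₂−1)(1+ψ₁(K₁−1)) = 0
⇒ ψ₁ = [z₁(K₁−1)+z₂(K₂−1)] / [−(K₁−1)(K₂−1)] = 1.1427/1.6800 = 0.680
Drum-1 compositions:
  1: x = 0.251, y = 0.813
  2: x = 0.749, y = 0.187
Drum-2 feed = drum-1 vapor: z₂ = (0.8127, 0.1873).
Drum 2:
Iterate (Newton) starting at ψ₂ = 0.5:
  ψ₂ = 0.500: g = 0.3342, g' = -0.820 → ψ₂ = 0.908
  ψ₂ = 0.908: g = -0.1690, g' = -2.382 → ψ₂ = 0.837
  ψ₂ = 0.837: g = -0.0282, g' = -1.666 → ψ₂ = 0.820
  ψ₂ = 0.820: g = -0.0010, g' = -1.553 → ψ₂ = 0.819
Converged at ψ₂ = 0.819.
  1: x = 0.415, y = 0.901
  2: x = 0.585, y = 0.099

V/F (drum 2) = 0.819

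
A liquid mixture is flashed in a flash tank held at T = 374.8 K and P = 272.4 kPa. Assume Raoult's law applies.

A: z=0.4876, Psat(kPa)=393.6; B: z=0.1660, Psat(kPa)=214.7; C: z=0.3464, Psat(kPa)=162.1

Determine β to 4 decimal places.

Raoult's law: Kᵢ = Pᵢˢᵃᵗ/P = Pᵢˢᵃᵗ/272.4.
  K_A = 393.6/272.4 = 1.444934, K_B = 214.7/272.4 = 0.788179, K_C = 162.1/272.4 = 0.595081
Rachford–Rice: g(β) = Σ zᵢ(Kᵢ−1)/(1+β(Kᵢ−1)) = 0.
Check two-phase: ΣzᵢKᵢ = 1.0415 > 1 and Σzᵢ/Kᵢ = 1.1302 > 1, so g(0) = 0.0415 > 0 and g(1) = -0.1302 < 0.
Newton iteration, β⁰ = 0.37:
  β = 0.3700: g = -0.01685, g' = -0.1585 → β = 0.2637
  β = 0.2637: g = -0.00010, g' = -0.1569 → β = 0.2630
Converged at β = 0.2630.

β = 0.2630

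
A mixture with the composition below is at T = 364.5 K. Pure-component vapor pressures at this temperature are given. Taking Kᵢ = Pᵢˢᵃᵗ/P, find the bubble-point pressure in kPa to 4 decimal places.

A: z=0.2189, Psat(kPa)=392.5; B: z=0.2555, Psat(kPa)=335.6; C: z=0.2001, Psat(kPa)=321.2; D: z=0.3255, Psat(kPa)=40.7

Pbub = 249.1840 kPa

At the bubble point ψ → 0, so ΣzᵢKᵢ = 1 with Kᵢ = Pᵢˢᵃᵗ/P ⇒ P = ΣzᵢPᵢˢᵃᵗ.
P = 0.2189·392.5 + 0.2555·335.6 + 0.2001·321.2 + 0.3255·40.7 = 249.1840 kPa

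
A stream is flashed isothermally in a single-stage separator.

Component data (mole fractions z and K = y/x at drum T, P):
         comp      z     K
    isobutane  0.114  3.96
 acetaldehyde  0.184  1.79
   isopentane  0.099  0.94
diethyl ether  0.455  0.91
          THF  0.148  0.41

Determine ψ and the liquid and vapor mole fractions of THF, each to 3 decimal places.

ψ = 0.716, x_THF = 0.256, y_THF = 0.105

Let ψ = V/F and solve Σ zᵢ(Kᵢ−1)/(1+ψ(Kᵢ−1)) = 0.
g(0) = ΣzᵢKᵢ − 1 = 0.349 and g(1) = 1 − Σzᵢ/Kᵢ = -0.098, so a root lies in (0, 1).
Newton–Raphson from ψ = 0.5:
  ψ = 0.500: g = 0.0674, g' = -0.329 → ψ = 0.705
  ψ = 0.705: g = 0.0034, g' = -0.308 → ψ = 0.716
Converged at ψ = 0.716.
Compositions from xᵢ = zᵢ/(1+ψ(Kᵢ−1)), yᵢ = Kᵢxᵢ:
  isobutane: x = 0.037, y = 0.145
  acetaldehyde: x = 0.118, y = 0.210
  isopentane: x = 0.103, y = 0.097
  diethyl ether: x = 0.486, y = 0.443
  THF: x = 0.256, y = 0.105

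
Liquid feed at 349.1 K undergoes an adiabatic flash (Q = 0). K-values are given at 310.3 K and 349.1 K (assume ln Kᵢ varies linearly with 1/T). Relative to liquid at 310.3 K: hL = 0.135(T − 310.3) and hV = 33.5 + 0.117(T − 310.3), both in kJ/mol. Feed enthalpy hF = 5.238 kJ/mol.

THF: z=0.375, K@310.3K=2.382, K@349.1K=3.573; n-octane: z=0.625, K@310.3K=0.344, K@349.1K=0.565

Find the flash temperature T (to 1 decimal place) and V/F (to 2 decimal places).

T = 312.4 K, V/F = 0.15

Adiabatic flash: solve Rachford–Rice at each trial T, then check hF = ψ·hV(T) + (1−ψ)·hL(T).
  T = 310.3 K: K = (2.382, 0.344), RR gives ψ = 0.119, H_out = 4.000 kJ/mol
  T = 349.1 K: K = (3.573, 0.565), RR gives ψ = 0.619, H_out = 25.547 kJ/mol
  T = 329.7 K: K = (2.952, 0.447), RR gives ψ = 0.358, H_out = 14.501 kJ/mol
  T = 320.0 K: K = (2.661, 0.394), RR gives ψ = 0.242, H_out = 9.383 kJ/mol
  T = 315.1 K: K = (2.518, 0.368), RR gives ψ = 0.182, H_out = 6.725 kJ/mol
  T = 312.7 K: K = (2.450, 0.356), RR gives ψ = 0.151, H_out = 5.381 kJ/mol
  T = 311.5 K: K = (2.416, 0.350), RR gives ψ = 0.135, H_out = 4.696 kJ/mol
Linear interpolation between T = 311.5 (H_out = 4.696) and T = 312.7 (H_out = 5.381) on hF = 5.238 gives T ≈ 312.4 K, at which ψ = 0.15.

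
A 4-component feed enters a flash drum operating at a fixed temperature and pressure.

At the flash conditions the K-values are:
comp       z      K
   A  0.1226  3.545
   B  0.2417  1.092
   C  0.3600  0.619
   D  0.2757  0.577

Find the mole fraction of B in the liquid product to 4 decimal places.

Newton–Raphson from ψ = 0.5:
  ψ = 0.5000: g = -0.15878, g' = -0.3147 → ψ = 0.0000
  ψ = 0.0000: g = 0.08047, g' = -0.8977 → ψ = 0.0896
  ψ = 0.0896: g = 0.01288, g' = -0.6378 → ψ = 0.1098
  ψ = 0.1098: g = 0.00041, g' = -0.5982 → ψ = 0.1105
Converged at ψ = 0.1105.
Compositions from xᵢ = zᵢ/(1+ψ(Kᵢ−1)), yᵢ = Kᵢxᵢ:
  A: x = 0.0957, y = 0.3392
  B: x = 0.2393, y = 0.2613
  C: x = 0.3758, y = 0.2326
  D: x = 0.2892, y = 0.1669

x_B = 0.2393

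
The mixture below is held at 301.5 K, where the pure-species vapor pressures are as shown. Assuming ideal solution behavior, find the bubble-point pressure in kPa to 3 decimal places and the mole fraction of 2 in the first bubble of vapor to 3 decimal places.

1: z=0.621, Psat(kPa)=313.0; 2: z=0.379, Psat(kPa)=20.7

At the bubble point ψ → 0, so ΣzᵢKᵢ = 1 with Kᵢ = Pᵢˢᵃᵗ/P ⇒ P = ΣzᵢPᵢˢᵃᵗ.
P = 0.621·313.0 + 0.379·20.7 = 202.218 kPa
yᵢ = zᵢPᵢˢᵃᵗ/P ⇒ y_2 = 0.379·20.7/202.218 = 0.039

Pbub = 202.218 kPa, y_2 = 0.039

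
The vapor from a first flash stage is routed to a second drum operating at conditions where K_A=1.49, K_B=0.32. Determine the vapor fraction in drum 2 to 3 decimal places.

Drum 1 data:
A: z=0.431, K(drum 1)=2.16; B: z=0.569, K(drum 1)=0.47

Drum 1:
Material balance + equilibrium reduce to Σ zᵢ(Kᵢ−1)/(1+ψ₁(Kᵢ−1)) = 0.
g(0) = ΣzᵢKᵢ − 1 = 0.198 and g(1) = 1 − Σzᵢ/Kᵢ = -0.410, so a root lies in (0, 1).
Binary case is linear: z₁(K₁−1)(1+ψ₁(K₂−1)) + z₂(K₂−1)(1+ψ₁(K₁−1)) = 0
⇒ ψ₁ = [z₁(K₁−1)+z₂(K₂−1)] / [−(K₁−1)(K₂−1)] = 0.1984/0.6148 = 0.323
Drum-1 compositions:
  A: x = 0.314, y = 0.677
  B: x = 0.686, y = 0.323
Drum-2 feed = drum-1 vapor: z₂ = (0.6774, 0.3226).
Drum 2:
Rachford–Rice: g(ψ₂) = Σ zᵢ(Kᵢ−1)/(1+ψ₂(Kᵢ−1)) = 0.
Feasibility: ΣzᵢKᵢ = 1.113, Σzᵢ/Kᵢ = 1.463 — both > 1, two phases present.
Binary case is linear: z₁(K₁−1)(1+ψ₂(K₂−1)) + z₂(K₂−1)(1+ψ₂(K₁−1)) = 0
⇒ ψ₂ = [z₁(K₁−1)+z₂(K₂−1)] / [−(K₁−1)(K₂−1)] = 0.1126/0.3332 = 0.338
  A: x = 0.581, y = 0.866
  B: x = 0.419, y = 0.134

V/F (drum 2) = 0.338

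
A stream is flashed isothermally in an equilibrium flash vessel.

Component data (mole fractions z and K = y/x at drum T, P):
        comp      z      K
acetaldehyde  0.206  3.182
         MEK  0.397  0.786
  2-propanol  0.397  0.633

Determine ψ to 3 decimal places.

Material balance + equilibrium reduce to Σ zᵢ(Kᵢ−1)/(1+ψ(Kᵢ−1)) = 0.
Feasibility: ΣzᵢKᵢ = 1.219, Σzᵢ/Kᵢ = 1.197 — both > 1, two phases present.
Newton iteration, ψ⁰ = 0.5:
  ψ = 0.500: g = -0.0586, g' = -0.327 → ψ = 0.321
  ψ = 0.321: g = 0.0080, g' = -0.429 → ψ = 0.340
Converged at ψ = 0.340.

ψ = 0.340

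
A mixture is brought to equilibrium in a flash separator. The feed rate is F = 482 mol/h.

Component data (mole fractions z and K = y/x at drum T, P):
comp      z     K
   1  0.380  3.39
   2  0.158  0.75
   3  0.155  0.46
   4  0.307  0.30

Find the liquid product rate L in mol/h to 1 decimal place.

L = 281.4 mol/h

Material balance + equilibrium reduce to Σ zᵢ(Kᵢ−1)/(1+ψ(Kᵢ−1)) = 0.
g(0) = ΣzᵢKᵢ − 1 = 0.570 and g(1) = 1 − Σzᵢ/Kᵢ = -0.683, so a root lies in (0, 1).
Iterate (Newton) starting at ψ = 0.35:
  ψ = 0.350: g = 0.0634, g' = -0.988 → ψ = 0.414
  ψ = 0.414: g = 0.0019, g' = -0.934 → ψ = 0.416
Converged at ψ = 0.416.
Then V = ψ·F = 0.4162·482 = 200.6 mol/h and L = F − V = 281.4 mol/h.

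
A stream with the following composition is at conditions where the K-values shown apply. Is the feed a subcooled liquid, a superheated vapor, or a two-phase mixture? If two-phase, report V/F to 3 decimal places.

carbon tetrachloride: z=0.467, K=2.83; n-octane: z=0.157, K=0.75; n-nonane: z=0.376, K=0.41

two-phase, V/F = 0.626

ΣzᵢKᵢ = 1.594; Σzᵢ/Kᵢ = 1.291.
Both exceed 1, so a two-phase solution exists.
Let ψ = V/F and solve Σ zᵢ(Kᵢ−1)/(1+ψ(Kᵢ−1)) = 0.
Newton–Raphson from ψ = 0.62:
  ψ = 0.620: g = 0.0041, g' = -0.682 → ψ = 0.626
Converged at ψ = 0.626.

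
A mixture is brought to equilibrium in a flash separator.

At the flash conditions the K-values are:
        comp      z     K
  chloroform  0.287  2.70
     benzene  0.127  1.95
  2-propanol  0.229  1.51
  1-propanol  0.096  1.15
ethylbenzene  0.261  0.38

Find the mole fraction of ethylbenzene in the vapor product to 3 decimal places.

y_ethylbenzene = 0.218

Let β = V/F and solve Σ zᵢ(Kᵢ−1)/(1+β(Kᵢ−1)) = 0.
Feasibility: ΣzᵢKᵢ = 1.578, Σzᵢ/Kᵢ = 1.093 — both > 1, two phases present.
Newton–Raphson from β = 0.5:
  β = 0.500: g = 0.2175, g' = -0.545 → β = 0.899
  β = 0.899: g = -0.0146, g' = -0.705 → β = 0.878
Converged at β = 0.878.
Compositions from xᵢ = zᵢ/(1+β(Kᵢ−1)), yᵢ = Kᵢxᵢ:
  chloroform: x = 0.115, y = 0.311
  benzene: x = 0.069, y = 0.135
  2-propanol: x = 0.158, y = 0.239
  1-propanol: x = 0.085, y = 0.098
  ethylbenzene: x = 0.573, y = 0.218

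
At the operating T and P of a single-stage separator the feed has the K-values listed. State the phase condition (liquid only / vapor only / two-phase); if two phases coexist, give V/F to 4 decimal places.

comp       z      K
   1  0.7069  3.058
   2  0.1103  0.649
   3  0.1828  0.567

vapor only

ΣzᵢKᵢ = 2.3369; Σzᵢ/Kᵢ = 0.7235.
Since Σzᵢ/Kᵢ < 1 the mixture is above its dew point — single vapor phase.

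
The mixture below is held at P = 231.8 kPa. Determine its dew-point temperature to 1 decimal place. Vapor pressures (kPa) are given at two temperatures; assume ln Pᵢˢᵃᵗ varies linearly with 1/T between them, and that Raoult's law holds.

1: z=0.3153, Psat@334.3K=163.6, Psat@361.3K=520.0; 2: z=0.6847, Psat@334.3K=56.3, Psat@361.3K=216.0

T = 358.4 K

Dew-point temperature: Σzᵢ·P/Pᵢˢᵃᵗ(T) = 1. Interpolate ln Pᵢˢᵃᵗ = aᵢ + bᵢ/T.
  T = 334.3 K: ΣzᵢP/Pᵢˢᵃᵗ = 3.2658
  T = 361.3 K: ΣzᵢP/Pᵢˢᵃᵗ = 0.8753
  T = 347.8 K: ΣzᵢP/Pᵢˢᵃᵗ = 1.6472
  T = 354.6 K: ΣzᵢP/Pᵢˢᵃᵗ = 1.1906
  T = 358.0 K: ΣzᵢP/Pᵢˢᵃᵗ = 1.0170
  T = 359.6 K: ΣzᵢP/Pᵢˢᵃᵗ = 0.9453
Interpolating between 358.0 K and 359.6 K gives T ≈ 358.4 K.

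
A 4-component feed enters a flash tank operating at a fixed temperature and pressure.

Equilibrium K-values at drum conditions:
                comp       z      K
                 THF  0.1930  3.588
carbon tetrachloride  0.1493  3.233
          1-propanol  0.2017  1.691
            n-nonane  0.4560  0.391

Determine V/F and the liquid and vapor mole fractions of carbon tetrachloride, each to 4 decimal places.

Newton–Raphson from V/F = 0.31:
  V/F = 0.3100: g = 0.24660, g' = -0.9803 → V/F = 0.5616
  V/F = 0.5616: g = 0.02987, g' = -0.8019 → V/F = 0.5988
Converged at V/F = 0.5988.
Compositions from xᵢ = zᵢ/(1+V/F(Kᵢ−1)), yᵢ = Kᵢxᵢ:
  THF: x = 0.0757, y = 0.2716
  carbon tetrachloride: x = 0.0639, y = 0.2065
  1-propanol: x = 0.1427, y = 0.2412
  n-nonane: x = 0.7178, y = 0.2806

V/F = 0.5988, x_carbon tetrachloride = 0.0639, y_carbon tetrachloride = 0.2065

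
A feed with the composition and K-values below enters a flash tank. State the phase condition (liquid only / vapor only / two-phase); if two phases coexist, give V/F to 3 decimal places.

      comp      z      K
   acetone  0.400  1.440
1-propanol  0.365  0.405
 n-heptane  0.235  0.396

ΣzᵢKᵢ = 0.817; Σzᵢ/Kᵢ = 1.772.
Since ΣzᵢKᵢ < 1 the mixture is below its bubble point — single liquid phase.

liquid only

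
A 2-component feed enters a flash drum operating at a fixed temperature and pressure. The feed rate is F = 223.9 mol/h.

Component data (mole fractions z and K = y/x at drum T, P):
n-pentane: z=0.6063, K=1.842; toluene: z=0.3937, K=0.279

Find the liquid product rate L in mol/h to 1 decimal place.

Rachford–Rice: g(V/F) = Σ zᵢ(Kᵢ−1)/(1+V/F(Kᵢ−1)) = 0.
Feasibility: ΣzᵢKᵢ = 1.2266, Σzᵢ/Kᵢ = 1.7403 — both > 1, two phases present.
Binary case is linear: z₁(K₁−1)(1+V/F(K₂−1)) + z₂(K₂−1)(1+V/F(K₁−1)) = 0
⇒ V/F = [z₁(K₁−1)+z₂(K₂−1)] / [−(K₁−1)(K₂−1)] = 0.22665/0.60708 = 0.3733
Then V = V/F·F = 0.3733·223.9 = 83.6 mol/h and L = F − V = 140.3 mol/h.

L = 140.3 mol/h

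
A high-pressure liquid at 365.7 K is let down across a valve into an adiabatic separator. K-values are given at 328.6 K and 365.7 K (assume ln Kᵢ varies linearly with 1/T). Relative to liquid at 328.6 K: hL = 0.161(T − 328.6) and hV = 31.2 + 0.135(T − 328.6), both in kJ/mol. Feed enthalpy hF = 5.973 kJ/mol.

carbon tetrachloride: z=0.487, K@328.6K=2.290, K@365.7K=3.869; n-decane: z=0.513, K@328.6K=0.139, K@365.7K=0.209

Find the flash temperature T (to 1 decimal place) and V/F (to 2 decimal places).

T = 330.0 K, V/F = 0.18

Adiabatic flash: solve Rachford–Rice at each trial T, then check hF = ψ·hV(T) + (1−ψ)·hL(T).
  T = 328.6 K: K = (2.290, 0.139), RR gives ψ = 0.168, H_out = 5.240 kJ/mol
  T = 365.7 K: K = (3.869, 0.209), RR gives ψ = 0.437, H_out = 19.182 kJ/mol
  T = 347.1 K: K = (3.016, 0.172), RR gives ψ = 0.334, H_out = 13.236 kJ/mol
  T = 337.9 K: K = (2.640, 0.155), RR gives ψ = 0.264, H_out = 9.662 kJ/mol
  T = 333.2 K: K = (2.459, 0.147), RR gives ψ = 0.219, H_out = 7.559 kJ/mol
  T = 330.9 K: K = (2.374, 0.143), RR gives ψ = 0.195, H_out = 6.436 kJ/mol
Linear interpolation between T = 328.6 (H_out = 5.240) and T = 330.9 (H_out = 6.436) on hF = 5.973 gives T ≈ 330.0 K, at which ψ = 0.18.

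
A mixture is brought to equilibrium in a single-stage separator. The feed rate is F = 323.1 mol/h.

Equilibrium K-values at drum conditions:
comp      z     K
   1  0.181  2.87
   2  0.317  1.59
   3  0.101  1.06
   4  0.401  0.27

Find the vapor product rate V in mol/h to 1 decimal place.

Newton–Raphson from ψ = 0.32:
  ψ = 0.320: g = -0.0069, g' = -0.690 → ψ = 0.310
Converged at ψ = 0.310.
Then V = ψ·F = 0.3100·323.1 = 100.1 mol/h and L = F − V = 223.0 mol/h.

V = 100.1 mol/h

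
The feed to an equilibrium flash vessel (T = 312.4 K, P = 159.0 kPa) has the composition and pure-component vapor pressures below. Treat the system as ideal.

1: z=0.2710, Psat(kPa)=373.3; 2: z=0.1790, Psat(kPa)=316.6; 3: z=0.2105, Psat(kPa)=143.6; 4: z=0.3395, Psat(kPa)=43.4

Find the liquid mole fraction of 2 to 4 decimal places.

Raoult's law: Kᵢ = Pᵢˢᵃᵗ/P = Pᵢˢᵃᵗ/159.0.
  K_1 = 373.3/159.0 = 2.347799, K_2 = 316.6/159.0 = 1.991195, K_3 = 143.6/159.0 = 0.903145, K_4 = 43.4/159.0 = 0.272956
Material balance + equilibrium reduce to Σ zᵢ(Kᵢ−1)/(1+β(Kᵢ−1)) = 0.
Feasibility: ΣzᵢKᵢ = 1.2755, Σzᵢ/Kᵢ = 1.6822 — both > 1, two phases present.
Iterate (Newton) starting at β = 0.5:
  β = 0.5000: g = -0.07240, g' = -0.6995 → β = 0.3965
  β = 0.3965: g = -0.00260, g' = -0.6561 → β = 0.3925
Converged at β = 0.3925.
Compositions from xᵢ = zᵢ/(1+β(Kᵢ−1)), yᵢ = Kᵢxᵢ:
  1: x = 0.1772, y = 0.4161
  2: x = 0.1289, y = 0.2566
  3: x = 0.2188, y = 0.1976
  4: x = 0.4751, y = 0.1297

x_2 = 0.1289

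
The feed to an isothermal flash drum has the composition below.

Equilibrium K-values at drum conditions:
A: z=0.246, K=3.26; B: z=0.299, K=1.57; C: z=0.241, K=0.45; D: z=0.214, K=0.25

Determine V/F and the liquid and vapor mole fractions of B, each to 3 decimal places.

Iterate (Newton) starting at V/F = 0.4:
  V/F = 0.400: g = 0.0316, g' = -0.777 → V/F = 0.441
Converged at V/F = 0.441.
Compositions from xᵢ = zᵢ/(1+V/F(Kᵢ−1)), yᵢ = Kᵢxᵢ:
  A: x = 0.123, y = 0.402
  B: x = 0.239, y = 0.375
  C: x = 0.318, y = 0.143
  D: x = 0.320, y = 0.080

V/F = 0.441, x_B = 0.239, y_B = 0.375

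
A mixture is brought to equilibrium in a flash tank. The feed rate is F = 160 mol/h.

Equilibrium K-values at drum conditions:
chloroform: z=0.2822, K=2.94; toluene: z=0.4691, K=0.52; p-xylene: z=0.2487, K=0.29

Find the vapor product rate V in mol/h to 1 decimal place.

V = 21.2 mol/h

Rachford–Rice: g(V/F) = Σ zᵢ(Kᵢ−1)/(1+V/F(Kᵢ−1)) = 0.
Feasibility: ΣzᵢKᵢ = 1.1457, Σzᵢ/Kᵢ = 1.8557 — both > 1, two phases present.
Iterate (Newton) starting at V/F = 0.5:
  V/F = 0.5000: g = -0.29213, g' = -0.7621 → V/F = 0.1167
  V/F = 0.1167: g = 0.01535, g' = -0.9765 → V/F = 0.1324
  V/F = 0.1324: g = 0.00023, g' = -0.9483 → V/F = 0.1327
Converged at V/F = 0.1327.
Then V = V/F·F = 0.1327·160 = 21.2 mol/h and L = F − V = 138.8 mol/h.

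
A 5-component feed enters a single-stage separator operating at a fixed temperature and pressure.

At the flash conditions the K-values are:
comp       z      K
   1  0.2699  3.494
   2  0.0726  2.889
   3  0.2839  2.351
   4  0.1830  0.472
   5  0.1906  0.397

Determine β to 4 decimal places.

β = 0.8950

Let β = V/F and solve Σ zᵢ(Kᵢ−1)/(1+β(Kᵢ−1)) = 0.
Check two-phase: ΣzᵢKᵢ = 1.9823 > 1 and Σzᵢ/Kᵢ = 1.0909 > 1, so g(0) = 0.9823 > 0 and g(1) = -0.0909 < 0.
Iterate (Newton) starting at β = 0.5:
  β = 0.5000: g = 0.30319, g' = -0.8218 → β = 0.8689
  β = 0.8689: g = 0.02092, g' = -0.7941 → β = 0.8953
  β = 0.8953: g = -0.00025, g' = -0.8133 → β = 0.8950
Converged at β = 0.8950.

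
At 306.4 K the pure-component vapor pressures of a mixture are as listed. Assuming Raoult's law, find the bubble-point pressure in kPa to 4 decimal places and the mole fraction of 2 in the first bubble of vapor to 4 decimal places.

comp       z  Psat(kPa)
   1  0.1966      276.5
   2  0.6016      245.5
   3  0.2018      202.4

Pbub = 242.8970 kPa, y_2 = 0.6080

At the bubble point ψ → 0, so ΣzᵢKᵢ = 1 with Kᵢ = Pᵢˢᵃᵗ/P ⇒ P = ΣzᵢPᵢˢᵃᵗ.
P = 0.1966·276.5 + 0.6016·245.5 + 0.2018·202.4 = 242.8970 kPa
yᵢ = zᵢPᵢˢᵃᵗ/P ⇒ y_2 = 0.6016·245.5/242.8970 = 0.6080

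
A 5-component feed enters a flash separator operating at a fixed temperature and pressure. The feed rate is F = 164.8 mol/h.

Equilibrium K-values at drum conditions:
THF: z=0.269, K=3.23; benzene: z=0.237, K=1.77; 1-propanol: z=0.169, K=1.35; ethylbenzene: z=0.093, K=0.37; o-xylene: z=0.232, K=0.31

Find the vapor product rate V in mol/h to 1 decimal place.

V = 112.5 mol/h

Rachford–Rice: g(V/F) = Σ zᵢ(Kᵢ−1)/(1+V/F(Kᵢ−1)) = 0.
Check two-phase: ΣzᵢKᵢ = 1.623 > 1 and Σzᵢ/Kᵢ = 1.342 > 1, so g(0) = 0.623 > 0 and g(1) = -0.342 < 0.
Iterate (Newton) starting at V/F = 0.5:
  V/F = 0.500: g = 0.1358, g' = -0.723 → V/F = 0.688
  V/F = 0.688: g = -0.0043, g' = -0.797 → V/F = 0.682
Converged at V/F = 0.682.
Then V = V/F·F = 0.6823·164.8 = 112.5 mol/h and L = F − V = 52.3 mol/h.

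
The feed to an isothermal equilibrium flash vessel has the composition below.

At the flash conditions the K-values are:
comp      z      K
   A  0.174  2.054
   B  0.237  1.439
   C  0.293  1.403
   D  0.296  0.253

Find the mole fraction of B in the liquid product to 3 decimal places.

x_B = 0.201

Material balance + equilibrium reduce to Σ zᵢ(Kᵢ−1)/(1+β(Kᵢ−1)) = 0.
Feasibility: ΣzᵢKᵢ = 1.184, Σzᵢ/Kᵢ = 1.628 — both > 1, two phases present.
Newton–Raphson from β = 0.5:
  β = 0.500: g = -0.0492, g' = -0.567 → β = 0.413
  β = 0.413: g = -0.0028, g' = -0.507 → β = 0.408
Converged at β = 0.408.
Compositions from xᵢ = zᵢ/(1+β(Kᵢ−1)), yᵢ = Kᵢxᵢ:
  A: x = 0.122, y = 0.250
  B: x = 0.201, y = 0.289
  C: x = 0.252, y = 0.353
  D: x = 0.426, y = 0.108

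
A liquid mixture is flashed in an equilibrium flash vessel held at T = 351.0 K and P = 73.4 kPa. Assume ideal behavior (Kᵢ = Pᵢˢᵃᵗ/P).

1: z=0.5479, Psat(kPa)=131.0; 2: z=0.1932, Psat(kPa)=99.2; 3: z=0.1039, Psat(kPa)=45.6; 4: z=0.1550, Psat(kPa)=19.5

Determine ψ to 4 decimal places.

Raoult's law: Kᵢ = Pᵢˢᵃᵗ/P = Pᵢˢᵃᵗ/73.4.
  K_1 = 131.0/73.4 = 1.784741, K_2 = 99.2/73.4 = 1.351499, K_3 = 45.6/73.4 = 0.621253, K_4 = 19.5/73.4 = 0.265668
Rachford–Rice: g(ψ) = Σ zᵢ(Kᵢ−1)/(1+ψ(Kᵢ−1)) = 0.
g(0) = ΣzᵢKᵢ − 1 = 0.3447 and g(1) = 1 − Σzᵢ/Kᵢ = -0.2006, so a root lies in (0, 1).
Newton–Raphson from ψ = 0.5:
  ψ = 0.5000: g = 0.13815, g' = -0.4227 → ψ = 0.8268
  ψ = 0.8268: g = -0.03366, g' = -0.7117 → ψ = 0.7795
  ψ = 0.7795: g = -0.00198, g' = -0.6318 → ψ = 0.7764
Converged at ψ = 0.7764.

ψ = 0.7764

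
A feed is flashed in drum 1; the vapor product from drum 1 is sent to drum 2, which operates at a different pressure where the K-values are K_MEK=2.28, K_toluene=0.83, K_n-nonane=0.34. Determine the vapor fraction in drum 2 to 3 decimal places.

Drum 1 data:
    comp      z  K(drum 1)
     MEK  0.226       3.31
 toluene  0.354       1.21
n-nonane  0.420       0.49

V/F (drum 2) = 0.303

Drum 1:
Let ψ₁ = V/F and solve Σ zᵢ(Kᵢ−1)/(1+ψ₁(Kᵢ−1)) = 0.
Feasibility: ΣzᵢKᵢ = 1.382, Σzᵢ/Kᵢ = 1.218 — both > 1, two phases present.
Iterate (Newton) starting at ψ₁ = 0.68:
  ψ₁ = 0.680: g = -0.0598, g' = -0.450 → ψ₁ = 0.547
  ψ₁ = 0.547: g = 0.0001, g' = -0.458 → ψ₁ = 0.548
Converged at ψ₁ = 0.548.
Drum-1 compositions:
  MEK: x = 0.100, y = 0.330
  toluene: x = 0.317, y = 0.384
  n-nonane: x = 0.583, y = 0.286
Drum-2 feed = drum-1 vapor: z₂ = (0.3303, 0.3842, 0.2855).
Drum 2:
Let ψ₂ = V/F and solve Σ zᵢ(Kᵢ−1)/(1+ψ₂(Kᵢ−1)) = 0.
Feasibility: ΣzᵢKᵢ = 1.169, Σzᵢ/Kᵢ = 1.448 — both > 1, two phases present.
Newton–Raphson from ψ₂ = 0.5:
  ψ₂ = 0.500: g = -0.0948, g' = -0.492 → ψ₂ = 0.307
  ψ₂ = 0.307: g = -0.0017, g' = -0.487 → ψ₂ = 0.303
Converged at ψ₂ = 0.303.
  MEK: x = 0.238, y = 0.542
  toluene: x = 0.405, y = 0.336
  n-nonane: x = 0.357, y = 0.121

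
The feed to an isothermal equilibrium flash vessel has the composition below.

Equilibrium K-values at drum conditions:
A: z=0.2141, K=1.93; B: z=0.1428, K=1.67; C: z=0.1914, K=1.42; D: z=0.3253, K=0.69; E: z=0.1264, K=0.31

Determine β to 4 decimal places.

β = 0.5641

Rachford–Rice: g(β) = Σ zᵢ(Kᵢ−1)/(1+β(Kᵢ−1)) = 0.
g(0) = ΣzᵢKᵢ − 1 = 0.1871 and g(1) = 1 − Σzᵢ/Kᵢ = -0.2104, so a root lies in (0, 1).
Newton–Raphson from β = 0.5:
  β = 0.5000: g = 0.02152, g' = -0.3294 → β = 0.5653
  β = 0.5653: g = -0.00042, g' = -0.3430 → β = 0.5641
Converged at β = 0.5641.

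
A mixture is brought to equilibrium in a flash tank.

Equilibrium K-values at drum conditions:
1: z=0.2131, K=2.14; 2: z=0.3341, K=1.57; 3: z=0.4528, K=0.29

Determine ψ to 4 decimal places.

Material balance + equilibrium reduce to Σ zᵢ(Kᵢ−1)/(1+ψ(Kᵢ−1)) = 0.
g(0) = ΣzᵢKᵢ − 1 = 0.1119 and g(1) = 1 − Σzᵢ/Kᵢ = -0.8738, so a root lies in (0, 1).
Iterate (Newton) starting at ψ = 0.38:
  ψ = 0.3800: g = -0.11424, g' = -0.6363 → ψ = 0.2005
  ψ = 0.2005: g = -0.00618, g' = -0.5812 → ψ = 0.1898
Converged at ψ = 0.1898.

ψ = 0.1898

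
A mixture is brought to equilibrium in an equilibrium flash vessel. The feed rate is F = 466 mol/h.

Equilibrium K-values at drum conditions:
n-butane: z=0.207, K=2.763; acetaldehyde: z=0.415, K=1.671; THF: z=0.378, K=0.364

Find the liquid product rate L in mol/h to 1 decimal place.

L = 195.7 mol/h

Let ψ = V/F and solve Σ zᵢ(Kᵢ−1)/(1+ψ(Kᵢ−1)) = 0.
Check two-phase: ΣzᵢKᵢ = 1.403 > 1 and Σzᵢ/Kᵢ = 1.362 > 1, so g(0) = 0.403 > 0 and g(1) = -0.362 < 0.
Newton iteration, ψ⁰ = 0.5:
  ψ = 0.500: g = 0.0500, g' = -0.615 → ψ = 0.581
  ψ = 0.581: g = -0.0008, g' = -0.638 → ψ = 0.580
Converged at ψ = 0.580.
Then V = ψ·F = 0.5799·466 = 270.3 mol/h and L = F − V = 195.7 mol/h.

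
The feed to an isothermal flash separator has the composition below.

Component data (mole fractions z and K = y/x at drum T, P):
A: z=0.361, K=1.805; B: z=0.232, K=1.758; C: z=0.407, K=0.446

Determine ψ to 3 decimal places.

Material balance + equilibrium reduce to Σ zᵢ(Kᵢ−1)/(1+ψ(Kᵢ−1)) = 0.
Feasibility: ΣzᵢKᵢ = 1.241, Σzᵢ/Kᵢ = 1.245 — both > 1, two phases present.
Newton iteration, ψ⁰ = 0.52:
  ψ = 0.520: g = 0.0143, g' = -0.431 → ψ = 0.553
Converged at ψ = 0.553.

ψ = 0.553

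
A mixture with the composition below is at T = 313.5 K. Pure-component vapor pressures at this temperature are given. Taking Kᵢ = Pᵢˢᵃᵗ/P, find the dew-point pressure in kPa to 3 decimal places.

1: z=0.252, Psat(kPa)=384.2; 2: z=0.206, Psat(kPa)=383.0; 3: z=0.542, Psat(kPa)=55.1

Pdew = 90.658 kPa

At the dew point ψ → 1, so Σzᵢ/Kᵢ = 1 with Kᵢ = Pᵢˢᵃᵗ/P ⇒ 1/P = Σzᵢ/Pᵢˢᵃᵗ.
1/P = 0.252/384.2 + 0.206/383.0 + 0.542/55.1 = 0.011030 ⇒ P = 90.658 kPa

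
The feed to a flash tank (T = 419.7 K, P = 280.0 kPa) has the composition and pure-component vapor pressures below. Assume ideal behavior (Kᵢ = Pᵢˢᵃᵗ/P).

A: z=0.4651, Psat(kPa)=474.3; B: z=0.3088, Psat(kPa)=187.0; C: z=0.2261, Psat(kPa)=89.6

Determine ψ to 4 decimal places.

ψ = 0.1875

Raoult's law: Kᵢ = Pᵢˢᵃᵗ/P = Pᵢˢᵃᵗ/280.0.
  K_A = 474.3/280.0 = 1.693929, K_B = 187.0/280.0 = 0.667857, K_C = 89.6/280.0 = 0.320000
Material balance + equilibrium reduce to Σ zᵢ(Kᵢ−1)/(1+ψ(Kᵢ−1)) = 0.
Feasibility: ΣzᵢKᵢ = 1.0664, Σzᵢ/Kᵢ = 1.4435 — both > 1, two phases present.
Newton iteration, ψ⁰ = 0.5:
  ψ = 0.5000: g = -0.11633, g' = -0.4124 → ψ = 0.2179
  ψ = 0.2179: g = -0.01072, g' = -0.3527 → ψ = 0.1875
Converged at ψ = 0.1875.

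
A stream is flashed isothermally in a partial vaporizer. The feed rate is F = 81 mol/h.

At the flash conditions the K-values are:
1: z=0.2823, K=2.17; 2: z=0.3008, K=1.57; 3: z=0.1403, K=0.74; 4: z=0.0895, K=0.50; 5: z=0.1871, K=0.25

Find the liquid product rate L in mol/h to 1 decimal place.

L = 38.2 mol/h

Newton iteration, β⁰ = 0.5:
  β = 0.5000: g = 0.01570, g' = -0.5347 → β = 0.5294
  β = 0.5294: g = -0.00020, g' = -0.5486 → β = 0.5290
Converged at β = 0.5290.
Then V = β·F = 0.5290·81 = 42.8 mol/h and L = F − V = 38.2 mol/h.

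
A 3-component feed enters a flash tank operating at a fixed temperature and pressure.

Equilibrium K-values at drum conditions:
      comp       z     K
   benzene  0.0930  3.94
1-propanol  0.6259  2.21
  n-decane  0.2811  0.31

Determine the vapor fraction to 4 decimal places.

Let ψ = V/F and solve Σ zᵢ(Kᵢ−1)/(1+ψ(Kᵢ−1)) = 0.
g(0) = ΣzᵢKᵢ − 1 = 0.8368 and g(1) = 1 − Σzᵢ/Kᵢ = -0.2136, so a root lies in (0, 1).
Iterate (Newton) starting at ψ = 0.5:
  ψ = 0.5000: g = 0.28644, g' = -0.7994 → ψ = 0.8583
  ψ = 0.8583: g = -0.02654, g' = -1.0901 → ψ = 0.8340
  ψ = 0.8340: g = -0.00066, g' = -1.0369 → ψ = 0.8333
Converged at ψ = 0.8333.

ψ = 0.8333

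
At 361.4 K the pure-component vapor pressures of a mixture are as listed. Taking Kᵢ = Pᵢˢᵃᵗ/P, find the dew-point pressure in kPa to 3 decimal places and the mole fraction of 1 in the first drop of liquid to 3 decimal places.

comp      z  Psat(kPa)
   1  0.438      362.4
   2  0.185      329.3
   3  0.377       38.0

At the dew point ψ → 1, so Σzᵢ/Kᵢ = 1 with Kᵢ = Pᵢˢᵃᵗ/P ⇒ 1/P = Σzᵢ/Pᵢˢᵃᵗ.
1/P = 0.438/362.4 + 0.185/329.3 + 0.377/38.0 = 0.011691 ⇒ P = 85.533 kPa
xᵢ = zᵢP/Pᵢˢᵃᵗ ⇒ x_1 = 0.438·85.533/362.4 = 0.103

Pdew = 85.533 kPa, x_1 = 0.103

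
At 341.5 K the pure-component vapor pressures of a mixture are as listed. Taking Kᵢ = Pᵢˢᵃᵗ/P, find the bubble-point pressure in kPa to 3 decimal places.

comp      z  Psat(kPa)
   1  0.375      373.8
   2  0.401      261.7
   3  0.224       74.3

At the bubble point ψ → 0, so ΣzᵢKᵢ = 1 with Kᵢ = Pᵢˢᵃᵗ/P ⇒ P = ΣzᵢPᵢˢᵃᵗ.
P = 0.375·373.8 + 0.401·261.7 + 0.224·74.3 = 261.760 kPa

Pbub = 261.760 kPa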